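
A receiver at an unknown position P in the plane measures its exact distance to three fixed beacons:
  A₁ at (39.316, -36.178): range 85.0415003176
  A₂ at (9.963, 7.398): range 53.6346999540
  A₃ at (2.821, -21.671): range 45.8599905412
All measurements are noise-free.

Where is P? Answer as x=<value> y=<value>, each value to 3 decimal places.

x=-41.182 y=-8.753

eq1: (x − 39.316)² + (y + 36.178)² = 85.0415003176²
eq2: (x − 9.963)² + (y − 7.398)² = 53.6346999540²
eq3: (x − 2.821)² + (y + 21.671)² = 45.8599905412²
eq3−eq2, eq3−eq1 (x²,y² cancel):
  14.284·x + 58.138·y = -1097.140816
  72.990·x − 29.014·y = -2751.912786
det = 14.284·-29.014 − 58.138·72.990 = -4657.928596
x = (-1097.140816·-29.014 − 58.138·-2751.912786) / -4657.928596 = -41.182072
y = (14.284·-2751.912786 − -1097.140816·72.990) / -4657.928596 = -8.753244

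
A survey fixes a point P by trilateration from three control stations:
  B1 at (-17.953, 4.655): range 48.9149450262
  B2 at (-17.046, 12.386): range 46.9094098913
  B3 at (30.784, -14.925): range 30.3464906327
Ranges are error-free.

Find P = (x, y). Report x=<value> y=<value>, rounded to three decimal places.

x=29.766 y=15.404

eq1: (x + 17.953)² + (y − 4.655)² = 48.9149450262²
eq2: (x + 17.046)² + (y − 12.386)² = 46.9094098913²
eq3: (x − 30.784)² + (y + 14.925)² = 30.3464906327²
eq1−eq3, eq1−eq2 (x²,y² cancel):
  97.474·x − 39.160·y = 2298.193400
  1.814·x + 15.462·y = 292.178989
det = 97.474·15.462 − -39.160·1.814 = 1578.179228
x = (2298.193400·15.462 − -39.160·292.178989) / 1578.179228 = 29.766198
y = (97.474·292.178989 − 2298.193400·1.814) / 1578.179228 = 15.404418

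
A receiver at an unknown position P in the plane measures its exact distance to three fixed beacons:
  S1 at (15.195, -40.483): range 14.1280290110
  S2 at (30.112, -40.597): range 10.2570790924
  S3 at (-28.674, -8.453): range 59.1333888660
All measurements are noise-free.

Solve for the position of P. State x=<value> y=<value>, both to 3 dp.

eq1: (x − 15.195)² + (y + 40.483)² = 14.1280290110²
eq2: (x − 30.112)² + (y + 40.597)² = 10.2570790924²
eq3: (x + 28.674)² + (y + 8.453)² = 59.1333888660²
eq1−eq3, eq1−eq2 (x²,y² cancel):
  -87.738·x + 64.060·y = -4273.266304
  29.834·x − 0.228·y = 779.481171
det = -87.738·-0.228 − 64.060·29.834 = -1891.161776
x = (-4273.266304·-0.228 − 64.060·779.481171) / -1891.161776 = 25.888456
y = (-87.738·779.481171 − -4273.266304·29.834) / -1891.161776 = -31.249843

x=25.888 y=-31.250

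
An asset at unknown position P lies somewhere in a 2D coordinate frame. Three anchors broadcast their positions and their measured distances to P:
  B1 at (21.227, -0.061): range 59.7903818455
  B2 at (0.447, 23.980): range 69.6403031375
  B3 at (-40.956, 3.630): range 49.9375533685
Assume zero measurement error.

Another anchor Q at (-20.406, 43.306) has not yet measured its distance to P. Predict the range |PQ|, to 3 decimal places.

85.530

eq1: (x − 21.227)² + (y + 0.061)² = 59.7903818455²
eq2: (x − 0.447)² + (y − 23.980)² = 69.6403031375²
eq3: (x + 40.956)² + (y − 3.630)² = 49.9375533685²
eq3−eq2, eq3−eq1 (x²,y² cancel):
  82.806·x + 40.700·y = -3471.343212
  124.366·x − 7.382·y = -2321.112111
det = 82.806·-7.382 − 40.700·124.366 = -5672.970092
x = (-3471.343212·-7.382 − 40.700·-2321.112111) / -5672.970092 = -21.169637
y = (82.806·-2321.112111 − -3471.343212·124.366) / -5672.970092 = -42.220399
|P − Q| = √((-21.169637 − -20.406)² + (-42.220399 − 43.306)²) = 85.529808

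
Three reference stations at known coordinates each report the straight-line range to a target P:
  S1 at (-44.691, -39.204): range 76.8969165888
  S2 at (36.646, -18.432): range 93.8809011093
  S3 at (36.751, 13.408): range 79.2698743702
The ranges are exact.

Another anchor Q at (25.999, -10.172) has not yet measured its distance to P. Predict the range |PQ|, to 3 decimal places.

eq1: (x + 44.691)² + (y + 39.204)² = 76.8969165888²
eq2: (x − 36.646)² + (y + 18.432)² = 93.8809011093²
eq3: (x − 36.751)² + (y − 13.408)² = 79.2698743702²
eq1−eq3, eq1−eq2 (x²,y² cancel):
  162.884·x + 105.224·y = -2374.405834
  162.674·x + 41.544·y = -4752.058969
det = 162.884·41.544 − 105.224·162.674 = -10350.356080
x = (-2374.405834·41.544 − 105.224·-4752.058969) / -10350.356080 = -38.780148
y = (162.884·-4752.058969 − -2374.405834·162.674) / -10350.356080 = 37.465405
|P − Q| = √((-38.780148 − 25.999)² + (37.465405 − -10.172)²) = 80.409330

80.409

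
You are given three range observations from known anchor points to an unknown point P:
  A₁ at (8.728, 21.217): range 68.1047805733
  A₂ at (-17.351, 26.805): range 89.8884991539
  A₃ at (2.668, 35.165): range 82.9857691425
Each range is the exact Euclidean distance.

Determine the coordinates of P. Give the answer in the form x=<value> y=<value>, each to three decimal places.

eq1: (x − 8.728)² + (y − 21.217)² = 68.1047805733²
eq2: (x + 17.351)² + (y − 26.805)² = 89.8884991539²
eq3: (x − 2.668)² + (y − 35.165)² = 82.9857691425²
eq2−eq1, eq2−eq3 (x²,y² cancel):
  52.158·x − 11.176·y = 2948.454990
  40.038·x + 16.720·y = 1417.434623
det = 52.158·16.720 − -11.176·40.038 = 1319.546448
x = (2948.454990·16.720 − -11.176·1417.434623) / 1319.546448 = 49.365005
y = (52.158·1417.434623 − 2948.454990·40.038) / 1319.546448 = -33.435493

x=49.365 y=-33.435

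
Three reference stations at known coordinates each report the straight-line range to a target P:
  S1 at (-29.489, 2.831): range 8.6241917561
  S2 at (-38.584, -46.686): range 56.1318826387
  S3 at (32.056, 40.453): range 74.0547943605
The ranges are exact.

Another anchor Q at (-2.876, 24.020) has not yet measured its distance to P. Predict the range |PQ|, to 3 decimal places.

35.452

eq1: (x + 29.489)² + (y − 2.831)² = 8.6241917561²
eq2: (x + 38.584)² + (y + 46.686)² = 56.1318826387²
eq3: (x − 32.056)² + (y − 40.453)² = 74.0547943605²
eq2−eq1, eq2−eq3 (x²,y² cancel):
  18.190·x + 99.034·y = 285.719595
  141.280·x + 174.278·y = -3337.599626
det = 18.190·174.278 − 99.034·141.280 = -10821.406700
x = (285.719595·174.278 − 99.034·-3337.599626) / -10821.406700 = -35.146122
y = (18.190·-3337.599626 − 285.719595·141.280) / -10821.406700 = 9.340505
|P − Q| = √((-35.146122 − -2.876)² + (9.340505 − 24.020)²) = 35.452057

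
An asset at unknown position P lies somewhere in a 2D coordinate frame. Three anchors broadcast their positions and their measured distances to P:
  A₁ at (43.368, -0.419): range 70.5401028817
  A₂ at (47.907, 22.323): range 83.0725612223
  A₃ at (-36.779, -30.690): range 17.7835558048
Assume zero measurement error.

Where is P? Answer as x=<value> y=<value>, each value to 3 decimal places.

x=-25.135 y=-17.248

eq1: (x − 43.368)² + (y + 0.419)² = 70.5401028817²
eq2: (x − 47.907)² + (y − 22.323)² = 83.0725612223²
eq3: (x + 36.779)² + (y + 30.690)² = 17.7835558048²
eq1−eq3, eq1−eq2 (x²,y² cancel):
  -160.294·x − 60.542·y = 5073.263214
  9.078·x + 45.484·y = -1012.706320
det = -160.294·45.484 − -60.542·9.078 = -6741.212020
x = (5073.263214·45.484 − -60.542·-1012.706320) / -6741.212020 = -25.135100
y = (-160.294·-1012.706320 − 5073.263214·9.078) / -6741.212020 = -17.248480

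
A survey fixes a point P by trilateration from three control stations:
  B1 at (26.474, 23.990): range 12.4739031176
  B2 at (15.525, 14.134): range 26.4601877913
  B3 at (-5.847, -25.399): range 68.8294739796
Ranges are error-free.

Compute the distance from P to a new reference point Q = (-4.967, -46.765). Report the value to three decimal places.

85.821

eq1: (x − 26.474)² + (y − 23.990)² = 12.4739031176²
eq2: (x − 15.525)² + (y − 14.134)² = 26.4601877913²
eq3: (x + 5.847)² + (y + 25.399)² = 68.8294739796²
eq1−eq2, eq1−eq3 (x²,y² cancel):
  -21.898·x − 19.712·y = -1380.140474
  -64.642·x − 98.778·y = -5178.994395
det = -21.898·-98.778 − -19.712·-64.642 = 888.817540
x = (-1380.140474·-98.778 − -19.712·-5178.994395) / 888.817540 = 38.522168
y = (-21.898·-5178.994395 − -1380.140474·-64.642) / 888.817540 = 27.221086
|P − Q| = √((38.522168 − -4.967)² + (27.221086 − -46.765)²) = 85.821027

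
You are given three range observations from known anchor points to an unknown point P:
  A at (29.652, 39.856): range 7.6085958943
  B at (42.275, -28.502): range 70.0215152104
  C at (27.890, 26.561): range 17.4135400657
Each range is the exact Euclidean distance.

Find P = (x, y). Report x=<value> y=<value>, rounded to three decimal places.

eq1: (x − 29.652)² + (y − 39.856)² = 7.6085958943²
eq2: (x − 42.275)² + (y + 28.502)² = 70.0215152104²
eq3: (x − 27.890)² + (y − 26.561)² = 17.4135400657²
eq2−eq1, eq2−eq3 (x²,y² cancel):
  -25.246·x + 136.716·y = 4713.324072
  -28.770·x + 110.126·y = 3483.580407
det = -25.246·110.126 − 136.716·-28.770 = 1153.078324
x = (4713.324072·110.126 − 136.716·3483.580407) / 1153.078324 = 37.116601
y = (-25.246·3483.580407 − 4713.324072·-28.770) / 1153.078324 = 41.329250

x=37.117 y=41.329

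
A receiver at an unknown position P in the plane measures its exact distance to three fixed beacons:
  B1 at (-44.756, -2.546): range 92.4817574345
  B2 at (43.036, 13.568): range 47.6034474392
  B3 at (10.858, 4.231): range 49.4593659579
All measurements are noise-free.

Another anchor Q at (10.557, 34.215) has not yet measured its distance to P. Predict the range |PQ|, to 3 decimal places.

eq1: (x + 44.756)² + (y + 2.546)² = 92.4817574345²
eq2: (x − 43.036)² + (y − 13.568)² = 47.6034474392²
eq3: (x − 10.858)² + (y − 4.231)² = 49.4593659579²
eq2−eq3, eq2−eq1 (x²,y² cancel):
  -64.356·x − 18.674·y = -2080.531068
  -175.584·x − 32.228·y = -6313.393518
det = -64.356·-32.228 − -18.674·-175.584 = -1204.790448
x = (-2080.531068·-32.228 − -18.674·-6313.393518) / -1204.790448 = 42.202323
y = (-64.356·-6313.393518 − -2080.531068·-175.584) / -1204.790448 = -34.028147
|P − Q| = √((42.202323 − 10.557)² + (-34.028147 − 34.215)²) = 75.223358

75.223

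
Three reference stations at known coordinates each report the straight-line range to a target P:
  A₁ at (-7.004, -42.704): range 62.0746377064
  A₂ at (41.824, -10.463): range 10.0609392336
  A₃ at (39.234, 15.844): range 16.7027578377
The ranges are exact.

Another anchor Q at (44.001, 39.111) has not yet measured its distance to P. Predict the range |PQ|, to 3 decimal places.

eq1: (x + 7.004)² + (y + 42.704)² = 62.0746377064²
eq2: (x − 41.824)² + (y + 10.463)² = 10.0609392336²
eq3: (x − 39.234)² + (y − 15.844)² = 16.7027578377²
eq3−eq2, eq3−eq1 (x²,y² cancel):
  5.180·x − 52.614·y = 246.141874
  -92.476·x − 117.096·y = -3491.929987
det = 5.180·-117.096 − -52.614·-92.476 = -5472.089544
x = (246.141874·-117.096 − -52.614·-3491.929987) / -5472.089544 = 38.841951
y = (5.180·-3491.929987 − 246.141874·-92.476) / -5472.089544 = -0.854156
|P − Q| = √((38.841951 − 44.001)² + (-0.854156 − 39.111)²) = 40.296768

40.297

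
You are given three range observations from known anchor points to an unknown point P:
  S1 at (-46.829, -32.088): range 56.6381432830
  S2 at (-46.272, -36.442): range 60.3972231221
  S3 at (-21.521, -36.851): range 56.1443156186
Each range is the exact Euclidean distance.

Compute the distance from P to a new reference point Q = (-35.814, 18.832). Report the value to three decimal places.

12.862

eq1: (x + 46.829)² + (y + 32.088)² = 56.6381432830²
eq2: (x + 46.272)² + (y + 36.442)² = 60.3972231221²
eq3: (x + 21.521)² + (y + 36.851)² = 56.1443156186²
eq1−eq3, eq1−eq2 (x²,y² cancel):
  50.616·x − 9.526·y = -1345.750245
  1.114·x − 8.708·y = -193.422923
det = 50.616·-8.708 − -9.526·1.114 = -430.152164
x = (-1345.750245·-8.708 − -9.526·-193.422923) / -430.152164 = -22.959890
y = (50.616·-193.422923 − -1345.750245·1.114) / -430.152164 = 19.274874
|P − Q| = √((-22.959890 − -35.814)² + (19.274874 − 18.832)²) = 12.861737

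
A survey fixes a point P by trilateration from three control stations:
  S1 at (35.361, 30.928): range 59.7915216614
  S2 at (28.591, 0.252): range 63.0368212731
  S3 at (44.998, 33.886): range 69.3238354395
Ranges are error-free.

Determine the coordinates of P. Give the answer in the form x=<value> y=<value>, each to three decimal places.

eq1: (x − 35.361)² + (y − 30.928)² = 59.7915216614²
eq2: (x − 28.591)² + (y − 0.252)² = 63.0368212731²
eq3: (x − 44.998)² + (y − 33.886)² = 69.3238354395²
eq2−eq3, eq2−eq1 (x²,y² cancel):
  32.814·x + 67.268·y = 1523.418891
  13.540·x + 61.352·y = 1788.047494
det = 32.814·61.352 − 67.268·13.540 = 1102.395808
x = (1523.418891·61.352 − 67.268·1788.047494) / 1102.395808 = -24.323009
y = (32.814·1788.047494 − 1523.418891·13.540) / 1102.395808 = 34.512013

x=-24.323 y=34.512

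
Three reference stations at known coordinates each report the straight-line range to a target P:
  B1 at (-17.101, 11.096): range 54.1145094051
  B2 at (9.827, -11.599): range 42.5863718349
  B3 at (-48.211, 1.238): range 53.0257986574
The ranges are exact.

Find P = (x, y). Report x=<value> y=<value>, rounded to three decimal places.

eq1: (x + 17.101)² + (y − 11.096)² = 54.1145094051²
eq2: (x − 9.827)² + (y + 11.599)² = 42.5863718349²
eq3: (x + 48.211)² + (y − 1.238)² = 53.0257986574²
eq1−eq2, eq1−eq3 (x²,y² cancel):
  53.856·x − 45.390·y = 930.322375
  -62.220·x − 19.716·y = 2026.912553
det = 53.856·-19.716 − -45.390·-62.220 = -3885.990696
x = (930.322375·-19.716 − -45.390·2026.912553) / -3885.990696 = -18.955096
y = (53.856·2026.912553 − 930.322375·-62.220) / -3885.990696 = -42.986737

x=-18.955 y=-42.987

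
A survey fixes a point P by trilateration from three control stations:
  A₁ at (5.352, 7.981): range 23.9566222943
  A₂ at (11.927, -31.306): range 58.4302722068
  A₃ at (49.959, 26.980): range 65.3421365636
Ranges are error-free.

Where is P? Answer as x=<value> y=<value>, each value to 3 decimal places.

x=-15.063 y=20.517

eq1: (x − 5.352)² + (y − 7.981)² = 23.9566222943²
eq2: (x − 11.927)² + (y + 31.306)² = 58.4302722068²
eq3: (x − 49.959)² + (y − 26.980)² = 65.3421365636²
eq3−eq1, eq3−eq2 (x²,y² cancel):
  -89.214·x − 37.998·y = 564.193243
  -76.064·x − 116.572·y = -1246.005015
det = -89.214·-116.572 − -37.998·-76.064 = 7509.574536
x = (564.193243·-116.572 − -37.998·-1246.005015) / 7509.574536 = -15.062749
y = (-89.214·-1246.005015 − 564.193243·-76.064) / 7509.574536 = 20.517259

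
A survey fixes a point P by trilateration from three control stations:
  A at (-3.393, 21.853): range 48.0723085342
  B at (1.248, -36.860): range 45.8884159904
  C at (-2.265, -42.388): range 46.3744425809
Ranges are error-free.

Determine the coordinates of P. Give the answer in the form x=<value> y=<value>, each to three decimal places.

eq1: (x + 3.393)² + (y − 21.853)² = 48.0723085342²
eq2: (x − 1.248)² + (y + 36.860)² = 45.8884159904²
eq3: (x + 2.265)² + (y + 42.388)² = 46.3744425809²
eq3−eq1, eq3−eq2 (x²,y² cancel):
  -2.256·x + 128.482·y = -1473.164634
  7.026·x + 11.056·y = -396.813462
det = -2.256·11.056 − 128.482·7.026 = -927.656868
x = (-1473.164634·11.056 − 128.482·-396.813462) / -927.656868 = -37.401846
y = (-2.256·-396.813462 − -1473.164634·7.026) / -927.656868 = -12.122657

x=-37.402 y=-12.123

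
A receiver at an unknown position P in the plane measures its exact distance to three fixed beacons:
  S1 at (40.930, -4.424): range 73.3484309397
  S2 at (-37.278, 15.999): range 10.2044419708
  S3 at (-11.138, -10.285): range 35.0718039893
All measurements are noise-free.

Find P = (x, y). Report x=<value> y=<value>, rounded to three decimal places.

eq1: (x − 40.930)² + (y + 4.424)² = 73.3484309397²
eq2: (x + 37.278)² + (y − 15.999)² = 10.2044419708²
eq3: (x + 11.138)² + (y + 10.285)² = 35.0718039893²
eq3−eq1, eq3−eq2 (x²,y² cancel):
  104.136·x + 11.722·y = -2684.960479
  -52.280·x + 52.568·y = 2541.681815
det = 104.136·52.568 − 11.722·-52.280 = 6087.047408
x = (-2684.960479·52.568 − 11.722·2541.681815) / 6087.047408 = -28.082022
y = (104.136·2541.681815 − -2684.960479·-52.280) / 6087.047408 = 20.422191

x=-28.082 y=20.422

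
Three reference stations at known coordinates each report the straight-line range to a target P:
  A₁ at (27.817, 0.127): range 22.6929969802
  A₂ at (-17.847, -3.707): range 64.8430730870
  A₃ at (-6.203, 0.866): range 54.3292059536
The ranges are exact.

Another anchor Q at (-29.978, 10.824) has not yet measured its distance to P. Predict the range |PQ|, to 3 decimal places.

eq1: (x − 27.817)² + (y − 0.127)² = 22.6929969802²
eq2: (x + 17.847)² + (y + 3.707)² = 64.8430730870²
eq3: (x + 6.203)² + (y − 0.866)² = 54.3292059536²
eq1−eq3, eq1−eq2 (x²,y² cancel):
  -68.040·x + 1.478·y = -3171.264961
  -91.328·x − 7.668·y = -4131.196375
det = -68.040·-7.668 − 1.478·-91.328 = 656.713504
x = (-3171.264961·-7.668 − 1.478·-4131.196375) / 656.713504 = 46.326393
y = (-68.040·-4131.196375 − -3171.264961·-91.328) / 656.713504 = -13.002146
|P − Q| = √((46.326393 − -29.978)² + (-13.002146 − 10.824)²) = 79.937761

79.938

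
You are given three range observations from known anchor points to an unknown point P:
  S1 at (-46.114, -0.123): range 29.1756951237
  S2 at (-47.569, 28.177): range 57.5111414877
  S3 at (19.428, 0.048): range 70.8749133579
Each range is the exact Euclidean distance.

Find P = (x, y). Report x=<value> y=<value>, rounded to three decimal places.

x=-45.094 y=-29.281

eq1: (x + 46.114)² + (y + 0.123)² = 29.1756951237²
eq2: (x + 47.569)² + (y − 28.177)² = 57.5111414877²
eq3: (x − 19.428)² + (y − 0.048)² = 70.8749133579²
eq1−eq2, eq1−eq3 (x²,y² cancel):
  -2.910·x + 56.600·y = -1526.073244
  131.084·x + 0.342·y = -5921.098795
det = -2.910·0.342 − 56.600·131.084 = -7420.349620
x = (-1526.073244·0.342 − 56.600·-5921.098795) / -7420.349620 = -45.093869
y = (-2.910·-5921.098795 − -1526.073244·131.084) / -7420.349620 = -29.280855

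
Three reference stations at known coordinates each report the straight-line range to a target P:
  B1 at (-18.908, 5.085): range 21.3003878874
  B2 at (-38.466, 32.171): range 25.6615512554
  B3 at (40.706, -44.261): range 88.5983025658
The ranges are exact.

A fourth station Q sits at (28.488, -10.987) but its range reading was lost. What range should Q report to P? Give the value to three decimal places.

55.868

eq1: (x + 18.908)² + (y − 5.085)² = 21.3003878874²
eq2: (x + 38.466)² + (y − 32.171)² = 25.6615512554²
eq3: (x − 40.706)² + (y + 44.261)² = 88.5983025658²
eq2−eq3, eq2−eq1 (x²,y² cancel):
  158.344·x − 152.864·y = -6089.735845
  39.116·x − 54.172·y = -1926.428019
det = 158.344·-54.172 − -152.864·39.116 = -2598.382944
x = (-6089.735845·-54.172 − -152.864·-1926.428019) / -2598.382944 = -13.628352
y = (158.344·-1926.428019 − -6089.735845·39.116) / -2598.382944 = 25.720693
|P − Q| = √((-13.628352 − 28.488)² + (25.720693 − -10.987)²) = 55.868076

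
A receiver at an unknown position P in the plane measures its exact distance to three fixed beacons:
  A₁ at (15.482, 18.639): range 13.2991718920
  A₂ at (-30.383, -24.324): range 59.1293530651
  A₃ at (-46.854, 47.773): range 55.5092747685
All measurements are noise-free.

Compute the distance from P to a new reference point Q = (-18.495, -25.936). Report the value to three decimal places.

54.712

eq1: (x − 15.482)² + (y − 18.639)² = 13.2991718920²
eq2: (x + 30.383)² + (y + 24.324)² = 59.1293530651²
eq3: (x + 46.854)² + (y − 47.773)² = 55.5092747685²
eq3−eq1, eq3−eq2 (x²,y² cancel):
  124.672·x − 58.268·y = -986.040588
  32.942·x − 144.194·y = -3377.773989
det = 124.672·-144.194 − -58.268·32.942 = -16057.489912
x = (-986.040588·-144.194 − -58.268·-3377.773989) / -16057.489912 = 3.402462
y = (124.672·-3377.773989 − -986.040588·32.942) / -16057.489912 = 24.202518
|P − Q| = √((3.402462 − -18.495)² + (24.202518 − -25.936)²) = 54.711697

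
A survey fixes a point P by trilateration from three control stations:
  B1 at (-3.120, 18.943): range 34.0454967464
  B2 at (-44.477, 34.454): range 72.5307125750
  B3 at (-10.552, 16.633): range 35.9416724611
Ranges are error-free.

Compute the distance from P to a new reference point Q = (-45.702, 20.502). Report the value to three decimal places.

eq1: (x + 3.120)² + (y − 18.943)² = 34.0454967464²
eq2: (x + 44.477)² + (y − 34.454)² = 72.5307125750²
eq3: (x + 10.552)² + (y − 16.633)² = 35.9416724611²
eq1−eq2, eq1−eq3 (x²,y² cancel):
  -82.714·x + 31.022·y = -1304.898422
  -14.864·x − 4.620·y = -113.278227
det = -82.714·-4.620 − 31.022·-14.864 = 843.249688
x = (-1304.898422·-4.620 − 31.022·-113.278227) / 843.249688 = 11.316634
y = (-82.714·-113.278227 − -1304.898422·-14.864) / 843.249688 = -11.890090
|P − Q| = √((11.316634 − -45.702)² + (-11.890090 − 20.502)²) = 65.577222

65.577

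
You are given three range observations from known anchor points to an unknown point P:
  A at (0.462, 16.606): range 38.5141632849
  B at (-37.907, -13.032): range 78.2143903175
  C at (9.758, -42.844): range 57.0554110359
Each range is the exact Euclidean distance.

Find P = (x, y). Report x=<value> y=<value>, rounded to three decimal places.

x=37.729 y=6.885

eq1: (x − 0.462)² + (y − 16.606)² = 38.5141632849²
eq2: (x + 37.907)² + (y + 13.032)² = 78.2143903175²
eq3: (x − 9.758)² + (y + 42.844)² = 57.0554110359²
eq2−eq1, eq2−eq3 (x²,y² cancel):
  76.738·x + 59.276·y = 3303.349086
  95.330·x − 59.624·y = 3186.224151
det = 76.738·-59.624 − 59.276·95.330 = -10226.207592
x = (3303.349086·-59.624 − 59.276·3186.224151) / -10226.207592 = 37.729090
y = (76.738·3186.224151 − 3303.349086·95.330) / -10226.207592 = 6.884644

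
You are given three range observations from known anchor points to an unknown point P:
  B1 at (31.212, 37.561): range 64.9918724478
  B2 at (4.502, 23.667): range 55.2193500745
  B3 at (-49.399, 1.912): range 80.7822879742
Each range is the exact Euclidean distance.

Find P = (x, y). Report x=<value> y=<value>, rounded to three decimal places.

eq1: (x − 31.212)² + (y − 37.561)² = 64.9918724478²
eq2: (x − 4.502)² + (y − 23.667)² = 55.2193500745²
eq3: (x + 49.399)² + (y − 1.912)² = 80.7822879742²
eq1−eq3, eq1−eq2 (x²,y² cancel):
  -161.222·x − 71.298·y = -2242.935286
  -53.420·x − 27.788·y = -629.855910
det = -161.222·-27.788 − -71.298·-53.420 = 671.297776
x = (-2242.935286·-27.788 − -71.298·-629.855910) / 671.297776 = 25.948573
y = (-161.222·-629.855910 − -2242.935286·-53.420) / 671.297776 = -27.217390

x=25.949 y=-27.217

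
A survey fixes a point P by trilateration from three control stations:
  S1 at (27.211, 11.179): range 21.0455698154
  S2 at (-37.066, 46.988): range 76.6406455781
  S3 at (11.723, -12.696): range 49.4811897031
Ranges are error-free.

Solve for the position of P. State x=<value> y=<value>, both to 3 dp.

eq1: (x − 27.211)² + (y − 11.179)² = 21.0455698154²
eq2: (x + 37.066)² + (y − 46.988)² = 76.6406455781²
eq3: (x − 11.723)² + (y + 12.696)² = 49.4811897031²
eq1−eq3, eq1−eq2 (x²,y² cancel):
  -30.976·x − 47.750·y = -2572.263543
  -128.554·x + 71.618·y = -2714.520608
det = -30.976·71.618 − -47.750·-128.554 = -8356.892668
x = (-2572.263543·71.618 − -47.750·-2714.520608) / -8356.892668 = 37.554477
y = (-30.976·-2714.520608 − -2572.263543·-128.554) / -8356.892668 = 29.507352

x=37.554 y=29.507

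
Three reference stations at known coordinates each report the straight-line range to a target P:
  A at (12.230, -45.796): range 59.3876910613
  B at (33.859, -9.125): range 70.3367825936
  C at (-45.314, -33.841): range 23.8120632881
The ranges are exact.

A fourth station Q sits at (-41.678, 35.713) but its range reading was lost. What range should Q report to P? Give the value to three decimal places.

47.751

eq1: (x − 12.230)² + (y + 45.796)² = 59.3876910613²
eq2: (x − 33.859)² + (y + 9.125)² = 70.3367825936²
eq3: (x + 45.314)² + (y + 33.841)² = 23.8120632881²
eq2−eq1, eq2−eq3 (x²,y² cancel):
  -43.258·x − 73.342·y = 2437.514146
  -158.346·x − 49.432·y = 6349.122999
det = -43.258·-49.432 − -73.342·-158.346 = -9475.082876
x = (2437.514146·-49.432 − -73.342·6349.122999) / -9475.082876 = -36.428830
y = (-43.258·6349.122999 − 2437.514146·-158.346) / -9475.082876 = -11.748737
|P − Q| = √((-36.428830 − -41.678)² + (-11.748737 − 35.713)²) = 47.751128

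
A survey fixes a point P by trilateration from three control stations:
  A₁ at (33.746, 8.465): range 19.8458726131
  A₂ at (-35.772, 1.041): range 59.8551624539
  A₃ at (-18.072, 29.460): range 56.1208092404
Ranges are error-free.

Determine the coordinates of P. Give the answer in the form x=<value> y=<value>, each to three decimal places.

x=23.330 y=-8.427

eq1: (x − 33.746)² + (y − 8.465)² = 19.8458726131²
eq2: (x + 35.772)² + (y − 1.041)² = 59.8551624539²
eq3: (x + 18.072)² + (y − 29.460)² = 56.1208092404²
eq3−eq1, eq3−eq2 (x²,y² cancel):
  103.636·x − 41.990·y = 2771.646527
  -35.400·x − 56.838·y = -346.864362
det = 103.636·-56.838 − -41.990·-35.400 = -7376.908968
x = (2771.646527·-56.838 − -41.990·-346.864362) / -7376.908968 = 23.329511
y = (103.636·-346.864362 − 2771.646527·-35.400) / -7376.908968 = -8.427466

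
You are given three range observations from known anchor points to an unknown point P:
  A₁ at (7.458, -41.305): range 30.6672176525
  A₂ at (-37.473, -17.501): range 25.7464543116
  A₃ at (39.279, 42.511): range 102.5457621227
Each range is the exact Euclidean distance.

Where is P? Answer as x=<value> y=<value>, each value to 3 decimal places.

eq1: (x − 7.458)² + (y + 41.305)² = 30.6672176525²
eq2: (x + 37.473)² + (y + 17.501)² = 25.7464543116²
eq3: (x − 39.279)² + (y − 42.511)² = 102.5457621227²
eq2−eq3, eq2−eq1 (x²,y² cancel):
  153.504·x + 120.024·y = -8213.239188
  89.862·x − 47.608·y = -226.384270
det = 153.504·-47.608 − 120.024·89.862 = -18093.615120
x = (-8213.239188·-47.608 − 120.024·-226.384270) / -18093.615120 = -23.112431
y = (153.504·-226.384270 − -8213.239188·89.862) / -18093.615120 = -38.870464

x=-23.112 y=-38.870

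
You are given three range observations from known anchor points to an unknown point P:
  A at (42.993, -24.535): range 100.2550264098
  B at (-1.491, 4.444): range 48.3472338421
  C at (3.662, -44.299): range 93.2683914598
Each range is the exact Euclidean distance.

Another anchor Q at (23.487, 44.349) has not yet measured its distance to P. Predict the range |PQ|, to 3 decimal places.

55.712

eq1: (x − 42.993)² + (y + 24.535)² = 100.2550264098²
eq2: (x + 1.491)² + (y − 4.444)² = 48.3472338421²
eq3: (x − 3.662)² + (y + 44.299)² = 93.2683914598²
eq3−eq1, eq3−eq2 (x²,y² cancel):
  78.662·x + 39.528·y = -877.524846
  -10.306·x + 97.486·y = 4407.698397
det = 78.662·97.486 − 39.528·-10.306 = 8075.819300
x = (-877.524846·97.486 − 39.528·4407.698397) / 8075.819300 = -32.166877
y = (78.662·4407.698397 − -877.524846·-10.306) / 8075.819300 = 41.813046
|P − Q| = √((-32.166877 − 23.487)² + (41.813046 − 44.349)²) = 55.711625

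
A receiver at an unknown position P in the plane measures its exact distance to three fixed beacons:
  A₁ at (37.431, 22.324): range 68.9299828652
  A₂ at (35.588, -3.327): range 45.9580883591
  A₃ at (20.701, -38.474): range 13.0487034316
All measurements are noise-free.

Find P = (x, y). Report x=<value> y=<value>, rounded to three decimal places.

x=7.728 y=-39.878

eq1: (x − 37.431)² + (y − 22.324)² = 68.9299828652²
eq2: (x − 35.588)² + (y + 3.327)² = 45.9580883591²
eq3: (x − 20.701)² + (y + 38.474)² = 13.0487034316²
eq3−eq2, eq3−eq1 (x²,y² cancel):
  29.774·x + 70.294·y = -2573.082628
  33.460·x + 121.596·y = -4590.413217
det = 29.774·121.596 − 70.294·33.460 = 1268.362064
x = (-2573.082628·121.596 − 70.294·-4590.413217) / 1268.362064 = 7.728039
y = (29.774·-4590.413217 − -2573.082628·33.460) / 1268.362064 = -39.877902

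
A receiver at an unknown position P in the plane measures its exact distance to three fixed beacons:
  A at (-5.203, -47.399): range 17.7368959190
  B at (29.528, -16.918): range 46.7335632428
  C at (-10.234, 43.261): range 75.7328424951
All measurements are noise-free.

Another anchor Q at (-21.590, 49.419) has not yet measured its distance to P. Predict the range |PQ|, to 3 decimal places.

82.065

eq1: (x + 5.203)² + (y + 47.399)² = 17.7368959190²
eq2: (x − 29.528)² + (y + 16.918)² = 46.7335632428²
eq3: (x + 10.234)² + (y − 43.261)² = 75.7328424951²
eq3−eq1, eq3−eq2 (x²,y² cancel):
  10.062·x − 181.320·y = 5718.353489
  79.524·x − 120.358·y = 2733.310130
det = 10.062·-120.358 − -181.320·79.524 = 13208.249484
x = (5718.353489·-120.358 − -181.320·2733.310130) / 13208.249484 = -14.585263
y = (10.062·2733.310130 − 5718.353489·79.524) / 13208.249484 = -32.346737
|P − Q| = √((-14.585263 − -21.590)² + (-32.346737 − 49.419)²) = 82.065231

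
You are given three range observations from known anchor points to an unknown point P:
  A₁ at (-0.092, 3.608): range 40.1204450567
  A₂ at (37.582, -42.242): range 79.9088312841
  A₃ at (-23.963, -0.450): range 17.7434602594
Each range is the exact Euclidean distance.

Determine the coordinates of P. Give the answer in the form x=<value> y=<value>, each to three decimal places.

eq1: (x + 0.092)² + (y − 3.608)² = 40.1204450567²
eq2: (x − 37.582)² + (y + 42.242)² = 79.9088312841²
eq3: (x + 23.963)² + (y + 0.450)² = 17.7434602594²
eq2−eq1, eq2−eq3 (x²,y² cancel):
  -75.348·x + 91.700·y = 1592.004046
  -123.090·x + 83.584·y = 3448.225516
det = -75.348·83.584 − 91.700·-123.090 = 4989.465768
x = (1592.004046·83.584 − 91.700·3448.225516) / 4989.465768 = -36.704574
y = (-75.348·3448.225516 − 1592.004046·-123.090) / 4989.465768 = -12.798388

x=-36.705 y=-12.798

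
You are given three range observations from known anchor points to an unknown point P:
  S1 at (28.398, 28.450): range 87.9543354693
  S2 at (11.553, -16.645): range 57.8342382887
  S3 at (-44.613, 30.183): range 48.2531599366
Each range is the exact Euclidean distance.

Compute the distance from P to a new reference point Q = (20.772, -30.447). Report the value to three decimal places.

68.174

eq1: (x − 28.398)² + (y − 28.450)² = 87.9543354693²
eq2: (x − 11.553)² + (y + 16.645)² = 57.8342382887²
eq3: (x + 44.613)² + (y − 30.183)² = 48.2531599366²
eq3−eq1, eq3−eq2 (x²,y² cancel):
  146.022·x − 3.466·y = -6693.082038
  112.332·x − 93.656·y = -3507.237099
det = 146.022·-93.656 − -3.466·112.332 = -13286.493720
x = (-6693.082038·-93.656 − -3.466·-3507.237099) / -13286.493720 = -46.264366
y = (146.022·-3507.237099 − -6693.082038·112.332) / -13286.493720 = -18.041894
|P − Q| = √((-46.264366 − 20.772)² + (-18.041894 − -30.447)²) = 68.174489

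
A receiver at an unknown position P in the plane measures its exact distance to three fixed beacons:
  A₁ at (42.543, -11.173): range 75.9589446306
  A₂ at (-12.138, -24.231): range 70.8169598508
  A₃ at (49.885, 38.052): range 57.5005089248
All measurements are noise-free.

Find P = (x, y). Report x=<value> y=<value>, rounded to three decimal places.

eq1: (x − 42.543)² + (y + 11.173)² = 75.9589446306²
eq2: (x + 12.138)² + (y + 24.231)² = 70.8169598508²
eq3: (x − 49.885)² + (y − 38.052)² = 57.5005089248²
eq1−eq2, eq1−eq3 (x²,y² cancel):
  -109.362·x − 26.116·y = -445.550906
  14.684·x + 98.450·y = 4465.177894
det = -109.362·98.450 − -26.116·14.684 = -10383.201556
x = (-445.550906·98.450 − -26.116·4465.177894) / -10383.201556 = -7.006326
y = (-109.362·4465.177894 − -445.550906·14.684) / -10383.201556 = 46.399785

x=-7.006 y=46.400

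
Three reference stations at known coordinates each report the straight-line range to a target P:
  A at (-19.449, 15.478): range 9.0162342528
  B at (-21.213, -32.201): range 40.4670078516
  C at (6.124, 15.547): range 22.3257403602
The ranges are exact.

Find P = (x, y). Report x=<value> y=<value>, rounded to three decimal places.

eq1: (x + 19.449)² + (y − 15.478)² = 9.0162342528²
eq2: (x + 21.213)² + (y + 32.201)² = 40.4670078516²
eq3: (x − 6.124)² + (y − 15.547)² = 22.3257403602²
eq2−eq1, eq2−eq3 (x²,y² cancel):
  3.528·x + 95.358·y = 687.222559
  54.674·x + 95.496·y = -68.543143
det = 3.528·95.496 − 95.358·54.674 = -4876.693404
x = (687.222559·95.496 − 95.358·-68.543143) / -4876.693404 = -14.797556
y = (3.528·-68.543143 − 687.222559·54.674) / -4876.693404 = 7.754235

x=-14.798 y=7.754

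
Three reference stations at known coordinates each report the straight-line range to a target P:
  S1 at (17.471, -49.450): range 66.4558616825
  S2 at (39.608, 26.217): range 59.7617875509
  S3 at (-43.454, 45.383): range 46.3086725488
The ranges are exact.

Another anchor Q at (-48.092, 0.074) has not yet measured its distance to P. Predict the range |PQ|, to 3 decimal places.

31.841

eq1: (x − 17.471)² + (y + 49.450)² = 66.4558616825²
eq2: (x − 39.608)² + (y − 26.217)² = 59.7617875509²
eq3: (x + 43.454)² + (y − 45.383)² = 46.3086725488²
eq1−eq3, eq1−eq2 (x²,y² cancel):
  -121.850·x + 189.666·y = 3469.216863
  44.274·x + 151.334·y = 350.496713
det = -121.850·151.334 − 189.666·44.274 = -26837.320384
x = (3469.216863·151.334 − 189.666·350.496713) / -26837.320384 = -17.085653
y = (-121.850·350.496713 − 3469.216863·44.274) / -26837.320384 = 7.314595
|P − Q| = √((-17.085653 − -48.092)² + (7.314595 − 0.074)²) = 31.840536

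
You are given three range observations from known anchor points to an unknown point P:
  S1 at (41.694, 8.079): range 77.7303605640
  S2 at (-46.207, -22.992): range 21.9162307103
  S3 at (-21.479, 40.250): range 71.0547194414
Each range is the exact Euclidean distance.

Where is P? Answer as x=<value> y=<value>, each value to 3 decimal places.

eq1: (x − 41.694)² + (y − 8.079)² = 77.7303605640²
eq2: (x + 46.207)² + (y + 22.992)² = 21.9162307103²
eq3: (x + 21.479)² + (y − 40.250)² = 71.0547194414²
eq1−eq2, eq1−eq3 (x²,y² cancel):
  -175.802·x − 62.142·y = 6421.746821
  -126.346·x + 64.342·y = 1270.985863
det = -175.802·64.342 − -62.142·-126.346 = -19162.845416
x = (6421.746821·64.342 − -62.142·1270.985863) / -19162.845416 = -25.683536
y = (-175.802·1270.985863 − 6421.746821·-126.346) / -19162.845416 = -30.680212

x=-25.684 y=-30.680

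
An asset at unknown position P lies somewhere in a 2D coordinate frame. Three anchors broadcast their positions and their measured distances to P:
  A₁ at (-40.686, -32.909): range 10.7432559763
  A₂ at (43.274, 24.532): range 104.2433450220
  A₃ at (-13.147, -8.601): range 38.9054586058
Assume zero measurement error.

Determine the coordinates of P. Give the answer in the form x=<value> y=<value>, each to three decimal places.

eq1: (x + 40.686)² + (y + 32.909)² = 10.7432559763²
eq2: (x − 43.274)² + (y − 24.532)² = 104.2433450220²
eq3: (x + 13.147)² + (y + 8.601)² = 38.9054586058²
eq3−eq1, eq3−eq2 (x²,y² cancel):
  -55.078·x − 48.616·y = 3889.749227
  112.842·x + 66.266·y = -7125.402982
det = -55.078·66.266 − -48.616·112.842 = 1836.127924
x = (3889.749227·66.266 − -48.616·-7125.402982) / 1836.127924 = -48.281205
y = (-55.078·-7125.402982 − 3889.749227·112.842) / 1836.127924 = -25.310947

x=-48.281 y=-25.311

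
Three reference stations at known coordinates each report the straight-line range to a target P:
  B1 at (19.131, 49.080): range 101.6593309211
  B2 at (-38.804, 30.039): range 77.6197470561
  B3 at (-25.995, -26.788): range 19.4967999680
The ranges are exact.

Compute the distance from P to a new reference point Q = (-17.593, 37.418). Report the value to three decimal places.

82.503

eq1: (x − 19.131)² + (y − 49.080)² = 101.6593309211²
eq2: (x + 38.804)² + (y − 30.039)² = 77.6197470561²
eq3: (x + 25.995)² + (y + 26.788)² = 19.4967999680²
eq1−eq3, eq1−eq2 (x²,y² cancel):
  -90.252·x − 151.736·y = 8572.989762
  -115.870·x − 38.082·y = 3943.044806
det = -90.252·-38.082 − -151.736·-115.870 = -14144.673656
x = (8572.989762·-38.082 − -151.736·3943.044806) / -14144.673656 = -19.217499
y = (-90.252·3943.044806 − 8572.989762·-115.870) / -14144.673656 = -45.068883
|P − Q| = √((-19.217499 − -17.593)² + (-45.068883 − 37.418)²) = 82.502878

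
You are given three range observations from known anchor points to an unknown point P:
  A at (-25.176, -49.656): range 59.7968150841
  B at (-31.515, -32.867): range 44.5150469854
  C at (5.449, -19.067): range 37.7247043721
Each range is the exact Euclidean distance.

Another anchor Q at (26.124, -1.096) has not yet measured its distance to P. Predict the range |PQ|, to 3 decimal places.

46.260

eq1: (x + 25.176)² + (y + 49.656)² = 59.7968150841²
eq2: (x + 31.515)² + (y + 32.867)² = 44.5150469854²
eq3: (x − 5.449)² + (y + 19.067)² = 37.7247043721²
eq1−eq3, eq1−eq2 (x²,y² cancel):
  61.250·x + 61.178·y = -553.801448
  -12.678·x + 33.578·y = 567.955288
det = 61.250·33.578 − 61.178·-12.678 = 2832.267184
x = (-553.801448·33.578 − 61.178·567.955288) / 2832.267184 = -18.833645
y = (61.250·567.955288 − -553.801448·-12.678) / 2832.267184 = 9.803512
|P − Q| = √((-18.833645 − 26.124)² + (9.803512 − -1.096)²) = 46.260017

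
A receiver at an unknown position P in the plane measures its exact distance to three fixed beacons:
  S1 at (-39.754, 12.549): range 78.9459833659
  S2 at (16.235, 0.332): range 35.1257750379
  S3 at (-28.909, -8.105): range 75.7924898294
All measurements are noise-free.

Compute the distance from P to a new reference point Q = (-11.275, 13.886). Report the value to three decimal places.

50.951

eq1: (x + 39.754)² + (y − 12.549)² = 78.9459833659²
eq2: (x − 16.235)² + (y − 0.332)² = 35.1257750379²
eq3: (x + 28.909)² + (y + 8.105)² = 75.7924898294²
eq2−eq1, eq2−eq3 (x²,y² cancel):
  -111.978·x + 24.434·y = -3524.475750
  -90.288·x − 16.874·y = -3872.945586
det = -111.978·-16.874 − 24.434·-90.288 = 4095.613764
x = (-3524.475750·-16.874 − 24.434·-3872.945586) / 4095.613764 = 37.626487
y = (-111.978·-3872.945586 − -3524.475750·-90.288) / 4095.613764 = 28.192804
|P − Q| = √((37.626487 − -11.275)² + (28.192804 − 13.886)²) = 50.951349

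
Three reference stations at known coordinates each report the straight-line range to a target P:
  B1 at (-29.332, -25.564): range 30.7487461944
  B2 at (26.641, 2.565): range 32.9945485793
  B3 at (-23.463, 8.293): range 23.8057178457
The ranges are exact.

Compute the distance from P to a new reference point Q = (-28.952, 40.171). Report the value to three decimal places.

eq1: (x + 29.332)² + (y + 25.564)² = 30.7487461944²
eq2: (x − 26.641)² + (y − 2.565)² = 32.9945485793²
eq3: (x + 23.463)² + (y − 8.293)² = 23.8057178457²
eq3−eq1, eq3−eq2 (x²,y² cancel):
  -11.738·x − 67.714·y = 515.824912
  100.208·x − 11.456·y = -424.892146
det = -11.738·-11.456 − -67.714·100.208 = 6919.955040
x = (515.824912·-11.456 − -67.714·-424.892146) / 6919.955040 = -5.011656
y = (-11.738·-424.892146 − 515.824912·100.208) / 6919.955040 = -6.748945
|P − Q| = √((-5.011656 − -28.952)² + (-6.748945 − 40.171)²) = 52.674674

52.675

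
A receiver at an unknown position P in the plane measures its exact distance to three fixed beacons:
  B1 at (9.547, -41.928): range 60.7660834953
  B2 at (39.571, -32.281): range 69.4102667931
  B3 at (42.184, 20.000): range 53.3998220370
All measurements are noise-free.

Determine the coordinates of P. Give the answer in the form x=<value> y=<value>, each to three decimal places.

eq1: (x − 9.547)² + (y + 41.928)² = 60.7660834953²
eq2: (x − 39.571)² + (y + 32.281)² = 69.4102667931²
eq3: (x − 42.184)² + (y − 20.000)² = 53.3998220370²
eq1−eq2, eq1−eq3 (x²,y² cancel):
  60.048·x + 19.294·y = -366.443624
  65.274·x + 123.856·y = 1171.363373
det = 60.048·123.856 − 19.294·65.274 = 6177.908532
x = (-366.443624·123.856 − 19.294·1171.363373) / 6177.908532 = -11.004780
y = (60.048·1171.363373 − -366.443624·65.274) / 6177.908532 = 15.257149

x=-11.005 y=15.257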